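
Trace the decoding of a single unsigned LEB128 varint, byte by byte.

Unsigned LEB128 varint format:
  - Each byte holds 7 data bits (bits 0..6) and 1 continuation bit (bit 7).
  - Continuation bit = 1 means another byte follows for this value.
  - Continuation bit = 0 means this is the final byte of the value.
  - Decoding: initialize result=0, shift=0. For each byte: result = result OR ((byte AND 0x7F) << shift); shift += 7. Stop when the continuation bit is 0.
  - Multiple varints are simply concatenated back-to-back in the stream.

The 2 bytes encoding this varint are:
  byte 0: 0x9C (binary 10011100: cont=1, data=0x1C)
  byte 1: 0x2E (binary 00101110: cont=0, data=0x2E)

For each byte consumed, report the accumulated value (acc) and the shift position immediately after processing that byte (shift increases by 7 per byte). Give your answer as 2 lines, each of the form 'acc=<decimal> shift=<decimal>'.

byte 0=0x9C: payload=0x1C=28, contrib = 28<<0 = 28; acc -> 28, shift -> 7
byte 1=0x2E: payload=0x2E=46, contrib = 46<<7 = 5888; acc -> 5916, shift -> 14

Answer: acc=28 shift=7
acc=5916 shift=14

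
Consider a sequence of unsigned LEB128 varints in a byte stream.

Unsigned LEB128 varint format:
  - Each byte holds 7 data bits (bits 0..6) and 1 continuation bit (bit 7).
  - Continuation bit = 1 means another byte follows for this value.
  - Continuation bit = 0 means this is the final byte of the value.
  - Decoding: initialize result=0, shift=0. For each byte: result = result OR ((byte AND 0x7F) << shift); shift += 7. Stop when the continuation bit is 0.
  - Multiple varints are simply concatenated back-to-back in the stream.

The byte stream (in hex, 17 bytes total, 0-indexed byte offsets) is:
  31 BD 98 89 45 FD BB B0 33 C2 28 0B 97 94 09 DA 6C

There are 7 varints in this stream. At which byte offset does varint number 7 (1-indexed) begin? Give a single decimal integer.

  byte[0]=0x31 cont=0 payload=0x31=49: acc |= 49<<0 -> acc=49 shift=7 [end]
Varint 1: bytes[0:1] = 31 -> value 49 (1 byte(s))
  byte[1]=0xBD cont=1 payload=0x3D=61: acc |= 61<<0 -> acc=61 shift=7
  byte[2]=0x98 cont=1 payload=0x18=24: acc |= 24<<7 -> acc=3133 shift=14
  byte[3]=0x89 cont=1 payload=0x09=9: acc |= 9<<14 -> acc=150589 shift=21
  byte[4]=0x45 cont=0 payload=0x45=69: acc |= 69<<21 -> acc=144854077 shift=28 [end]
Varint 2: bytes[1:5] = BD 98 89 45 -> value 144854077 (4 byte(s))
  byte[5]=0xFD cont=1 payload=0x7D=125: acc |= 125<<0 -> acc=125 shift=7
  byte[6]=0xBB cont=1 payload=0x3B=59: acc |= 59<<7 -> acc=7677 shift=14
  byte[7]=0xB0 cont=1 payload=0x30=48: acc |= 48<<14 -> acc=794109 shift=21
  byte[8]=0x33 cont=0 payload=0x33=51: acc |= 51<<21 -> acc=107748861 shift=28 [end]
Varint 3: bytes[5:9] = FD BB B0 33 -> value 107748861 (4 byte(s))
  byte[9]=0xC2 cont=1 payload=0x42=66: acc |= 66<<0 -> acc=66 shift=7
  byte[10]=0x28 cont=0 payload=0x28=40: acc |= 40<<7 -> acc=5186 shift=14 [end]
Varint 4: bytes[9:11] = C2 28 -> value 5186 (2 byte(s))
  byte[11]=0x0B cont=0 payload=0x0B=11: acc |= 11<<0 -> acc=11 shift=7 [end]
Varint 5: bytes[11:12] = 0B -> value 11 (1 byte(s))
  byte[12]=0x97 cont=1 payload=0x17=23: acc |= 23<<0 -> acc=23 shift=7
  byte[13]=0x94 cont=1 payload=0x14=20: acc |= 20<<7 -> acc=2583 shift=14
  byte[14]=0x09 cont=0 payload=0x09=9: acc |= 9<<14 -> acc=150039 shift=21 [end]
Varint 6: bytes[12:15] = 97 94 09 -> value 150039 (3 byte(s))
  byte[15]=0xDA cont=1 payload=0x5A=90: acc |= 90<<0 -> acc=90 shift=7
  byte[16]=0x6C cont=0 payload=0x6C=108: acc |= 108<<7 -> acc=13914 shift=14 [end]
Varint 7: bytes[15:17] = DA 6C -> value 13914 (2 byte(s))

Answer: 15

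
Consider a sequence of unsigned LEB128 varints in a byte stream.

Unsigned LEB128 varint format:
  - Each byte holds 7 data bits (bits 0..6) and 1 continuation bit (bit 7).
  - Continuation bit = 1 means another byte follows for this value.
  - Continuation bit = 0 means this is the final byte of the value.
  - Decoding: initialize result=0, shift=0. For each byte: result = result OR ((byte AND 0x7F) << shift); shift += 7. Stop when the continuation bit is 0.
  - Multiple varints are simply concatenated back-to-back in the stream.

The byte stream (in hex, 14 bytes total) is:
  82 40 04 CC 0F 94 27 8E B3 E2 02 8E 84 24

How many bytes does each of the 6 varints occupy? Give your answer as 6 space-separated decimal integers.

  byte[0]=0x82 cont=1 payload=0x02=2: acc |= 2<<0 -> acc=2 shift=7
  byte[1]=0x40 cont=0 payload=0x40=64: acc |= 64<<7 -> acc=8194 shift=14 [end]
Varint 1: bytes[0:2] = 82 40 -> value 8194 (2 byte(s))
  byte[2]=0x04 cont=0 payload=0x04=4: acc |= 4<<0 -> acc=4 shift=7 [end]
Varint 2: bytes[2:3] = 04 -> value 4 (1 byte(s))
  byte[3]=0xCC cont=1 payload=0x4C=76: acc |= 76<<0 -> acc=76 shift=7
  byte[4]=0x0F cont=0 payload=0x0F=15: acc |= 15<<7 -> acc=1996 shift=14 [end]
Varint 3: bytes[3:5] = CC 0F -> value 1996 (2 byte(s))
  byte[5]=0x94 cont=1 payload=0x14=20: acc |= 20<<0 -> acc=20 shift=7
  byte[6]=0x27 cont=0 payload=0x27=39: acc |= 39<<7 -> acc=5012 shift=14 [end]
Varint 4: bytes[5:7] = 94 27 -> value 5012 (2 byte(s))
  byte[7]=0x8E cont=1 payload=0x0E=14: acc |= 14<<0 -> acc=14 shift=7
  byte[8]=0xB3 cont=1 payload=0x33=51: acc |= 51<<7 -> acc=6542 shift=14
  byte[9]=0xE2 cont=1 payload=0x62=98: acc |= 98<<14 -> acc=1612174 shift=21
  byte[10]=0x02 cont=0 payload=0x02=2: acc |= 2<<21 -> acc=5806478 shift=28 [end]
Varint 5: bytes[7:11] = 8E B3 E2 02 -> value 5806478 (4 byte(s))
  byte[11]=0x8E cont=1 payload=0x0E=14: acc |= 14<<0 -> acc=14 shift=7
  byte[12]=0x84 cont=1 payload=0x04=4: acc |= 4<<7 -> acc=526 shift=14
  byte[13]=0x24 cont=0 payload=0x24=36: acc |= 36<<14 -> acc=590350 shift=21 [end]
Varint 6: bytes[11:14] = 8E 84 24 -> value 590350 (3 byte(s))

Answer: 2 1 2 2 4 3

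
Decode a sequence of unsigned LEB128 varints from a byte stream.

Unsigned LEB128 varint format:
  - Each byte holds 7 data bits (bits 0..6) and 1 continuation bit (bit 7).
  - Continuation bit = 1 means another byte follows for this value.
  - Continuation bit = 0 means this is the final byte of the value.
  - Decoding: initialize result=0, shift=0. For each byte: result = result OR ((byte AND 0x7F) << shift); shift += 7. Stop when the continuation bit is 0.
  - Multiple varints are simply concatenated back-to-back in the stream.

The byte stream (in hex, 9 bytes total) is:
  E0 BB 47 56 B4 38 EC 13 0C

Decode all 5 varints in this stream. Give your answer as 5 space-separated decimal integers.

Answer: 1170912 86 7220 2540 12

Derivation:
  byte[0]=0xE0 cont=1 payload=0x60=96: acc |= 96<<0 -> acc=96 shift=7
  byte[1]=0xBB cont=1 payload=0x3B=59: acc |= 59<<7 -> acc=7648 shift=14
  byte[2]=0x47 cont=0 payload=0x47=71: acc |= 71<<14 -> acc=1170912 shift=21 [end]
Varint 1: bytes[0:3] = E0 BB 47 -> value 1170912 (3 byte(s))
  byte[3]=0x56 cont=0 payload=0x56=86: acc |= 86<<0 -> acc=86 shift=7 [end]
Varint 2: bytes[3:4] = 56 -> value 86 (1 byte(s))
  byte[4]=0xB4 cont=1 payload=0x34=52: acc |= 52<<0 -> acc=52 shift=7
  byte[5]=0x38 cont=0 payload=0x38=56: acc |= 56<<7 -> acc=7220 shift=14 [end]
Varint 3: bytes[4:6] = B4 38 -> value 7220 (2 byte(s))
  byte[6]=0xEC cont=1 payload=0x6C=108: acc |= 108<<0 -> acc=108 shift=7
  byte[7]=0x13 cont=0 payload=0x13=19: acc |= 19<<7 -> acc=2540 shift=14 [end]
Varint 4: bytes[6:8] = EC 13 -> value 2540 (2 byte(s))
  byte[8]=0x0C cont=0 payload=0x0C=12: acc |= 12<<0 -> acc=12 shift=7 [end]
Varint 5: bytes[8:9] = 0C -> value 12 (1 byte(s))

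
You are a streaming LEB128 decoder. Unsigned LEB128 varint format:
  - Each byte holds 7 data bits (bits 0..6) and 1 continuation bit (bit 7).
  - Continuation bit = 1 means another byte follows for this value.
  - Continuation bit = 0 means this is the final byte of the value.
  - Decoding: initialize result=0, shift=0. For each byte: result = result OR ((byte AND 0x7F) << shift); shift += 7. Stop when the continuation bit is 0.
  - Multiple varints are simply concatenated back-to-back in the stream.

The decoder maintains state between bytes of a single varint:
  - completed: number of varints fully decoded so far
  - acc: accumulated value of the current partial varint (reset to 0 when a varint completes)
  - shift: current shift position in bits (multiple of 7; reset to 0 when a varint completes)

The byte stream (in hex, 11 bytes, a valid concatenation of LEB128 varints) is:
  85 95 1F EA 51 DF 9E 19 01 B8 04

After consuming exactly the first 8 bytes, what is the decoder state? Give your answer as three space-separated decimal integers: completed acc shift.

Answer: 3 0 0

Derivation:
byte[0]=0x85 cont=1 payload=0x05: acc |= 5<<0 -> completed=0 acc=5 shift=7
byte[1]=0x95 cont=1 payload=0x15: acc |= 21<<7 -> completed=0 acc=2693 shift=14
byte[2]=0x1F cont=0 payload=0x1F: varint #1 complete (value=510597); reset -> completed=1 acc=0 shift=0
byte[3]=0xEA cont=1 payload=0x6A: acc |= 106<<0 -> completed=1 acc=106 shift=7
byte[4]=0x51 cont=0 payload=0x51: varint #2 complete (value=10474); reset -> completed=2 acc=0 shift=0
byte[5]=0xDF cont=1 payload=0x5F: acc |= 95<<0 -> completed=2 acc=95 shift=7
byte[6]=0x9E cont=1 payload=0x1E: acc |= 30<<7 -> completed=2 acc=3935 shift=14
byte[7]=0x19 cont=0 payload=0x19: varint #3 complete (value=413535); reset -> completed=3 acc=0 shift=0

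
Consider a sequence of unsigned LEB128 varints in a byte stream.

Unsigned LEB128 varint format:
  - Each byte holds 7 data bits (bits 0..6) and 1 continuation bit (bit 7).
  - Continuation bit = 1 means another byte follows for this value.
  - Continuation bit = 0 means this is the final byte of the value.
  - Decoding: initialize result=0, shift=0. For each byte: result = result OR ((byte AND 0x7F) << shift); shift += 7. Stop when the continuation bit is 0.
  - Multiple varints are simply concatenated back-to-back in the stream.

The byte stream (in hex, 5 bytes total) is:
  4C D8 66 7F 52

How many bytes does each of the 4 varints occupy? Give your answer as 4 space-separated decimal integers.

Answer: 1 2 1 1

Derivation:
  byte[0]=0x4C cont=0 payload=0x4C=76: acc |= 76<<0 -> acc=76 shift=7 [end]
Varint 1: bytes[0:1] = 4C -> value 76 (1 byte(s))
  byte[1]=0xD8 cont=1 payload=0x58=88: acc |= 88<<0 -> acc=88 shift=7
  byte[2]=0x66 cont=0 payload=0x66=102: acc |= 102<<7 -> acc=13144 shift=14 [end]
Varint 2: bytes[1:3] = D8 66 -> value 13144 (2 byte(s))
  byte[3]=0x7F cont=0 payload=0x7F=127: acc |= 127<<0 -> acc=127 shift=7 [end]
Varint 3: bytes[3:4] = 7F -> value 127 (1 byte(s))
  byte[4]=0x52 cont=0 payload=0x52=82: acc |= 82<<0 -> acc=82 shift=7 [end]
Varint 4: bytes[4:5] = 52 -> value 82 (1 byte(s))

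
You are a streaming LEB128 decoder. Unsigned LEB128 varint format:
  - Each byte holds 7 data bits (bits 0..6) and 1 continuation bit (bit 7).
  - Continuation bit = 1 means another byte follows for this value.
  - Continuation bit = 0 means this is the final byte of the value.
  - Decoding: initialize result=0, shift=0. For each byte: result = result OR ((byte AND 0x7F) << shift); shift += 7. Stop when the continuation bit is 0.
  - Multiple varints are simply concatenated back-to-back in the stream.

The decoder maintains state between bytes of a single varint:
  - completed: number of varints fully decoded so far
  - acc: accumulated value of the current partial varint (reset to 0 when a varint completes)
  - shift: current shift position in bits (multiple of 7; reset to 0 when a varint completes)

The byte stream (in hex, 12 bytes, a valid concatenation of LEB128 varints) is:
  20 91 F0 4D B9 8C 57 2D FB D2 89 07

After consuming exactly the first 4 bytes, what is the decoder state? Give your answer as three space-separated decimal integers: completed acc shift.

Answer: 2 0 0

Derivation:
byte[0]=0x20 cont=0 payload=0x20: varint #1 complete (value=32); reset -> completed=1 acc=0 shift=0
byte[1]=0x91 cont=1 payload=0x11: acc |= 17<<0 -> completed=1 acc=17 shift=7
byte[2]=0xF0 cont=1 payload=0x70: acc |= 112<<7 -> completed=1 acc=14353 shift=14
byte[3]=0x4D cont=0 payload=0x4D: varint #2 complete (value=1275921); reset -> completed=2 acc=0 shift=0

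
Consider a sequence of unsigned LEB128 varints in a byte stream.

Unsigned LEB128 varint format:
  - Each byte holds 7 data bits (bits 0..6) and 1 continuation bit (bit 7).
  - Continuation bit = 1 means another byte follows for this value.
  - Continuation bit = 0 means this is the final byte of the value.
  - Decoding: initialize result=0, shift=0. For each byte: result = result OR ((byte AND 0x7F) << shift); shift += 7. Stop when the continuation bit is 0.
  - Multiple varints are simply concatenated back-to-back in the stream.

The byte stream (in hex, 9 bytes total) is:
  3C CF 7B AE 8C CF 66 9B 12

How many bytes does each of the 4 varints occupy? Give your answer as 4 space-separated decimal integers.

Answer: 1 2 4 2

Derivation:
  byte[0]=0x3C cont=0 payload=0x3C=60: acc |= 60<<0 -> acc=60 shift=7 [end]
Varint 1: bytes[0:1] = 3C -> value 60 (1 byte(s))
  byte[1]=0xCF cont=1 payload=0x4F=79: acc |= 79<<0 -> acc=79 shift=7
  byte[2]=0x7B cont=0 payload=0x7B=123: acc |= 123<<7 -> acc=15823 shift=14 [end]
Varint 2: bytes[1:3] = CF 7B -> value 15823 (2 byte(s))
  byte[3]=0xAE cont=1 payload=0x2E=46: acc |= 46<<0 -> acc=46 shift=7
  byte[4]=0x8C cont=1 payload=0x0C=12: acc |= 12<<7 -> acc=1582 shift=14
  byte[5]=0xCF cont=1 payload=0x4F=79: acc |= 79<<14 -> acc=1295918 shift=21
  byte[6]=0x66 cont=0 payload=0x66=102: acc |= 102<<21 -> acc=215205422 shift=28 [end]
Varint 3: bytes[3:7] = AE 8C CF 66 -> value 215205422 (4 byte(s))
  byte[7]=0x9B cont=1 payload=0x1B=27: acc |= 27<<0 -> acc=27 shift=7
  byte[8]=0x12 cont=0 payload=0x12=18: acc |= 18<<7 -> acc=2331 shift=14 [end]
Varint 4: bytes[7:9] = 9B 12 -> value 2331 (2 byte(s))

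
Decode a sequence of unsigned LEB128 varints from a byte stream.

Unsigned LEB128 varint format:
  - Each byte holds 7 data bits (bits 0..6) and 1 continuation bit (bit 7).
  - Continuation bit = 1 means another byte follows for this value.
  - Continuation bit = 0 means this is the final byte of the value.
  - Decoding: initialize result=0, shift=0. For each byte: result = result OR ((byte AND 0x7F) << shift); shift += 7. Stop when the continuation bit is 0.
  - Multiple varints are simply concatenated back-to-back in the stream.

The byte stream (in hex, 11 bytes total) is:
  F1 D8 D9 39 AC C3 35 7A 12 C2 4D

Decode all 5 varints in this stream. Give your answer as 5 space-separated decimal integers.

Answer: 121007217 876972 122 18 9922

Derivation:
  byte[0]=0xF1 cont=1 payload=0x71=113: acc |= 113<<0 -> acc=113 shift=7
  byte[1]=0xD8 cont=1 payload=0x58=88: acc |= 88<<7 -> acc=11377 shift=14
  byte[2]=0xD9 cont=1 payload=0x59=89: acc |= 89<<14 -> acc=1469553 shift=21
  byte[3]=0x39 cont=0 payload=0x39=57: acc |= 57<<21 -> acc=121007217 shift=28 [end]
Varint 1: bytes[0:4] = F1 D8 D9 39 -> value 121007217 (4 byte(s))
  byte[4]=0xAC cont=1 payload=0x2C=44: acc |= 44<<0 -> acc=44 shift=7
  byte[5]=0xC3 cont=1 payload=0x43=67: acc |= 67<<7 -> acc=8620 shift=14
  byte[6]=0x35 cont=0 payload=0x35=53: acc |= 53<<14 -> acc=876972 shift=21 [end]
Varint 2: bytes[4:7] = AC C3 35 -> value 876972 (3 byte(s))
  byte[7]=0x7A cont=0 payload=0x7A=122: acc |= 122<<0 -> acc=122 shift=7 [end]
Varint 3: bytes[7:8] = 7A -> value 122 (1 byte(s))
  byte[8]=0x12 cont=0 payload=0x12=18: acc |= 18<<0 -> acc=18 shift=7 [end]
Varint 4: bytes[8:9] = 12 -> value 18 (1 byte(s))
  byte[9]=0xC2 cont=1 payload=0x42=66: acc |= 66<<0 -> acc=66 shift=7
  byte[10]=0x4D cont=0 payload=0x4D=77: acc |= 77<<7 -> acc=9922 shift=14 [end]
Varint 5: bytes[9:11] = C2 4D -> value 9922 (2 byte(s))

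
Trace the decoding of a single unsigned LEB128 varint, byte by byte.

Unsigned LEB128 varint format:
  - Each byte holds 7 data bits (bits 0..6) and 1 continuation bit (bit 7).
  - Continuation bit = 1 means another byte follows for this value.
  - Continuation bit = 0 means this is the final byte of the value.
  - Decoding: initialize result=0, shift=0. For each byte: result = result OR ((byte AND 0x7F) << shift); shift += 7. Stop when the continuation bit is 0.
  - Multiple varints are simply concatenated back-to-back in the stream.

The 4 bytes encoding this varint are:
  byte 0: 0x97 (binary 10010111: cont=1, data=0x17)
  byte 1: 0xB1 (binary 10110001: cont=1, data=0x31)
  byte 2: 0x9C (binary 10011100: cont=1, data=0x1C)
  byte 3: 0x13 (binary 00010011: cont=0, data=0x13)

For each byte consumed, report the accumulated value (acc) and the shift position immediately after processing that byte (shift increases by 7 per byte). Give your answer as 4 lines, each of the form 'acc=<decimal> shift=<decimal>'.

Answer: acc=23 shift=7
acc=6295 shift=14
acc=465047 shift=21
acc=40310935 shift=28

Derivation:
byte 0=0x97: payload=0x17=23, contrib = 23<<0 = 23; acc -> 23, shift -> 7
byte 1=0xB1: payload=0x31=49, contrib = 49<<7 = 6272; acc -> 6295, shift -> 14
byte 2=0x9C: payload=0x1C=28, contrib = 28<<14 = 458752; acc -> 465047, shift -> 21
byte 3=0x13: payload=0x13=19, contrib = 19<<21 = 39845888; acc -> 40310935, shift -> 28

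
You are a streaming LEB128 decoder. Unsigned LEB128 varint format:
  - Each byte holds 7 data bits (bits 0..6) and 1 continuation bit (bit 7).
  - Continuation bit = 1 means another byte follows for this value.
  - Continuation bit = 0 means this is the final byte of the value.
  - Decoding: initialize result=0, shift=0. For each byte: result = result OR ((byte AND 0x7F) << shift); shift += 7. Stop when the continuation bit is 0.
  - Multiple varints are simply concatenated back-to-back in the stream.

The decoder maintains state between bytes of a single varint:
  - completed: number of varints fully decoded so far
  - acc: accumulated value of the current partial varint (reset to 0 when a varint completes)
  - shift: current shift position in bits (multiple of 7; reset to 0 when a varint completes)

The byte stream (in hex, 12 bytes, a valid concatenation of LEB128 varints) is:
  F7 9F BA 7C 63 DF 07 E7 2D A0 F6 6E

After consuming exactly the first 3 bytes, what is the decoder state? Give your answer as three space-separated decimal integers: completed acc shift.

byte[0]=0xF7 cont=1 payload=0x77: acc |= 119<<0 -> completed=0 acc=119 shift=7
byte[1]=0x9F cont=1 payload=0x1F: acc |= 31<<7 -> completed=0 acc=4087 shift=14
byte[2]=0xBA cont=1 payload=0x3A: acc |= 58<<14 -> completed=0 acc=954359 shift=21

Answer: 0 954359 21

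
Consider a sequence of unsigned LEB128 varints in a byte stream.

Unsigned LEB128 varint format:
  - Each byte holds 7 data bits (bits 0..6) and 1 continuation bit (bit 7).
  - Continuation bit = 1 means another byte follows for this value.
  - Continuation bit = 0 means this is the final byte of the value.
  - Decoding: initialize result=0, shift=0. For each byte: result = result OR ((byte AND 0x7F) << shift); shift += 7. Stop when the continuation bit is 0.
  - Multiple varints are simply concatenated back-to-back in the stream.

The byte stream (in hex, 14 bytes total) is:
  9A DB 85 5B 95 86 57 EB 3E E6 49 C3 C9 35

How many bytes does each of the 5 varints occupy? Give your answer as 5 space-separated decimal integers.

  byte[0]=0x9A cont=1 payload=0x1A=26: acc |= 26<<0 -> acc=26 shift=7
  byte[1]=0xDB cont=1 payload=0x5B=91: acc |= 91<<7 -> acc=11674 shift=14
  byte[2]=0x85 cont=1 payload=0x05=5: acc |= 5<<14 -> acc=93594 shift=21
  byte[3]=0x5B cont=0 payload=0x5B=91: acc |= 91<<21 -> acc=190934426 shift=28 [end]
Varint 1: bytes[0:4] = 9A DB 85 5B -> value 190934426 (4 byte(s))
  byte[4]=0x95 cont=1 payload=0x15=21: acc |= 21<<0 -> acc=21 shift=7
  byte[5]=0x86 cont=1 payload=0x06=6: acc |= 6<<7 -> acc=789 shift=14
  byte[6]=0x57 cont=0 payload=0x57=87: acc |= 87<<14 -> acc=1426197 shift=21 [end]
Varint 2: bytes[4:7] = 95 86 57 -> value 1426197 (3 byte(s))
  byte[7]=0xEB cont=1 payload=0x6B=107: acc |= 107<<0 -> acc=107 shift=7
  byte[8]=0x3E cont=0 payload=0x3E=62: acc |= 62<<7 -> acc=8043 shift=14 [end]
Varint 3: bytes[7:9] = EB 3E -> value 8043 (2 byte(s))
  byte[9]=0xE6 cont=1 payload=0x66=102: acc |= 102<<0 -> acc=102 shift=7
  byte[10]=0x49 cont=0 payload=0x49=73: acc |= 73<<7 -> acc=9446 shift=14 [end]
Varint 4: bytes[9:11] = E6 49 -> value 9446 (2 byte(s))
  byte[11]=0xC3 cont=1 payload=0x43=67: acc |= 67<<0 -> acc=67 shift=7
  byte[12]=0xC9 cont=1 payload=0x49=73: acc |= 73<<7 -> acc=9411 shift=14
  byte[13]=0x35 cont=0 payload=0x35=53: acc |= 53<<14 -> acc=877763 shift=21 [end]
Varint 5: bytes[11:14] = C3 C9 35 -> value 877763 (3 byte(s))

Answer: 4 3 2 2 3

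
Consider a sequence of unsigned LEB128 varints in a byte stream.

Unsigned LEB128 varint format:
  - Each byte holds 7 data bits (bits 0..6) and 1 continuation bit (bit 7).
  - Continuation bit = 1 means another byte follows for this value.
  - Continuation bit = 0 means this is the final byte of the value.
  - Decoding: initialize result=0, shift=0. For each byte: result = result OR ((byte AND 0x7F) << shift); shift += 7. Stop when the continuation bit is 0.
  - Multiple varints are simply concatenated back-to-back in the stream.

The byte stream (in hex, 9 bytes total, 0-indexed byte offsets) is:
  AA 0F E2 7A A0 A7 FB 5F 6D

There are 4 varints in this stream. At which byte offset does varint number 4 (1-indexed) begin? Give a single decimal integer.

  byte[0]=0xAA cont=1 payload=0x2A=42: acc |= 42<<0 -> acc=42 shift=7
  byte[1]=0x0F cont=0 payload=0x0F=15: acc |= 15<<7 -> acc=1962 shift=14 [end]
Varint 1: bytes[0:2] = AA 0F -> value 1962 (2 byte(s))
  byte[2]=0xE2 cont=1 payload=0x62=98: acc |= 98<<0 -> acc=98 shift=7
  byte[3]=0x7A cont=0 payload=0x7A=122: acc |= 122<<7 -> acc=15714 shift=14 [end]
Varint 2: bytes[2:4] = E2 7A -> value 15714 (2 byte(s))
  byte[4]=0xA0 cont=1 payload=0x20=32: acc |= 32<<0 -> acc=32 shift=7
  byte[5]=0xA7 cont=1 payload=0x27=39: acc |= 39<<7 -> acc=5024 shift=14
  byte[6]=0xFB cont=1 payload=0x7B=123: acc |= 123<<14 -> acc=2020256 shift=21
  byte[7]=0x5F cont=0 payload=0x5F=95: acc |= 95<<21 -> acc=201249696 shift=28 [end]
Varint 3: bytes[4:8] = A0 A7 FB 5F -> value 201249696 (4 byte(s))
  byte[8]=0x6D cont=0 payload=0x6D=109: acc |= 109<<0 -> acc=109 shift=7 [end]
Varint 4: bytes[8:9] = 6D -> value 109 (1 byte(s))

Answer: 8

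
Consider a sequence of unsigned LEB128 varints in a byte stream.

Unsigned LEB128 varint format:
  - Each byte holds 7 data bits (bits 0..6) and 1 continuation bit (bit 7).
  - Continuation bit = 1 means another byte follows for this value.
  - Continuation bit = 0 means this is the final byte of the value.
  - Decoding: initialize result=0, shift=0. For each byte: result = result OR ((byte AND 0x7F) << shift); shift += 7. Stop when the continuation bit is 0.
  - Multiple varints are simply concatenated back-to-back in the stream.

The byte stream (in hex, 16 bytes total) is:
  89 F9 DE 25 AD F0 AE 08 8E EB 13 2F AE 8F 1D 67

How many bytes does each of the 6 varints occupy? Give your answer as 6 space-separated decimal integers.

  byte[0]=0x89 cont=1 payload=0x09=9: acc |= 9<<0 -> acc=9 shift=7
  byte[1]=0xF9 cont=1 payload=0x79=121: acc |= 121<<7 -> acc=15497 shift=14
  byte[2]=0xDE cont=1 payload=0x5E=94: acc |= 94<<14 -> acc=1555593 shift=21
  byte[3]=0x25 cont=0 payload=0x25=37: acc |= 37<<21 -> acc=79150217 shift=28 [end]
Varint 1: bytes[0:4] = 89 F9 DE 25 -> value 79150217 (4 byte(s))
  byte[4]=0xAD cont=1 payload=0x2D=45: acc |= 45<<0 -> acc=45 shift=7
  byte[5]=0xF0 cont=1 payload=0x70=112: acc |= 112<<7 -> acc=14381 shift=14
  byte[6]=0xAE cont=1 payload=0x2E=46: acc |= 46<<14 -> acc=768045 shift=21
  byte[7]=0x08 cont=0 payload=0x08=8: acc |= 8<<21 -> acc=17545261 shift=28 [end]
Varint 2: bytes[4:8] = AD F0 AE 08 -> value 17545261 (4 byte(s))
  byte[8]=0x8E cont=1 payload=0x0E=14: acc |= 14<<0 -> acc=14 shift=7
  byte[9]=0xEB cont=1 payload=0x6B=107: acc |= 107<<7 -> acc=13710 shift=14
  byte[10]=0x13 cont=0 payload=0x13=19: acc |= 19<<14 -> acc=325006 shift=21 [end]
Varint 3: bytes[8:11] = 8E EB 13 -> value 325006 (3 byte(s))
  byte[11]=0x2F cont=0 payload=0x2F=47: acc |= 47<<0 -> acc=47 shift=7 [end]
Varint 4: bytes[11:12] = 2F -> value 47 (1 byte(s))
  byte[12]=0xAE cont=1 payload=0x2E=46: acc |= 46<<0 -> acc=46 shift=7
  byte[13]=0x8F cont=1 payload=0x0F=15: acc |= 15<<7 -> acc=1966 shift=14
  byte[14]=0x1D cont=0 payload=0x1D=29: acc |= 29<<14 -> acc=477102 shift=21 [end]
Varint 5: bytes[12:15] = AE 8F 1D -> value 477102 (3 byte(s))
  byte[15]=0x67 cont=0 payload=0x67=103: acc |= 103<<0 -> acc=103 shift=7 [end]
Varint 6: bytes[15:16] = 67 -> value 103 (1 byte(s))

Answer: 4 4 3 1 3 1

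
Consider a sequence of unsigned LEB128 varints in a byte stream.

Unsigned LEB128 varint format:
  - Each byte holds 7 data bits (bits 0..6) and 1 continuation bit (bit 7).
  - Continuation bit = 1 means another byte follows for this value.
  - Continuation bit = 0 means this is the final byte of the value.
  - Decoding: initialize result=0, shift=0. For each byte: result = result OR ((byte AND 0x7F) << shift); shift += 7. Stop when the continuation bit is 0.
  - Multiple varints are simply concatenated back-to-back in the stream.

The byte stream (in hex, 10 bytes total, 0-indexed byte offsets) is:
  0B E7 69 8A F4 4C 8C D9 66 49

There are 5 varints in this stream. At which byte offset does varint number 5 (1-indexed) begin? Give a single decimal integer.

  byte[0]=0x0B cont=0 payload=0x0B=11: acc |= 11<<0 -> acc=11 shift=7 [end]
Varint 1: bytes[0:1] = 0B -> value 11 (1 byte(s))
  byte[1]=0xE7 cont=1 payload=0x67=103: acc |= 103<<0 -> acc=103 shift=7
  byte[2]=0x69 cont=0 payload=0x69=105: acc |= 105<<7 -> acc=13543 shift=14 [end]
Varint 2: bytes[1:3] = E7 69 -> value 13543 (2 byte(s))
  byte[3]=0x8A cont=1 payload=0x0A=10: acc |= 10<<0 -> acc=10 shift=7
  byte[4]=0xF4 cont=1 payload=0x74=116: acc |= 116<<7 -> acc=14858 shift=14
  byte[5]=0x4C cont=0 payload=0x4C=76: acc |= 76<<14 -> acc=1260042 shift=21 [end]
Varint 3: bytes[3:6] = 8A F4 4C -> value 1260042 (3 byte(s))
  byte[6]=0x8C cont=1 payload=0x0C=12: acc |= 12<<0 -> acc=12 shift=7
  byte[7]=0xD9 cont=1 payload=0x59=89: acc |= 89<<7 -> acc=11404 shift=14
  byte[8]=0x66 cont=0 payload=0x66=102: acc |= 102<<14 -> acc=1682572 shift=21 [end]
Varint 4: bytes[6:9] = 8C D9 66 -> value 1682572 (3 byte(s))
  byte[9]=0x49 cont=0 payload=0x49=73: acc |= 73<<0 -> acc=73 shift=7 [end]
Varint 5: bytes[9:10] = 49 -> value 73 (1 byte(s))

Answer: 9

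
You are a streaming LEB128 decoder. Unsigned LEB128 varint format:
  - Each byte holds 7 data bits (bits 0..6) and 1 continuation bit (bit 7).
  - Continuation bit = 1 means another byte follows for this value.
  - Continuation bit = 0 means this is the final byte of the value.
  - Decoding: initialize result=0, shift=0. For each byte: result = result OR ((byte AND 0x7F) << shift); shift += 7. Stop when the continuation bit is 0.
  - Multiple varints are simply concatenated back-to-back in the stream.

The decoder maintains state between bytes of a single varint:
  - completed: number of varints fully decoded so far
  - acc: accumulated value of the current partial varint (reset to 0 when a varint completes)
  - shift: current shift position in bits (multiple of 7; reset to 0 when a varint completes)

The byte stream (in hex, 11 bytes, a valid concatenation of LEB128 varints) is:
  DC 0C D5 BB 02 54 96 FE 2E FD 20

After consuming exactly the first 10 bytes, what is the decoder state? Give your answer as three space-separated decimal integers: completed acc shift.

Answer: 4 125 7

Derivation:
byte[0]=0xDC cont=1 payload=0x5C: acc |= 92<<0 -> completed=0 acc=92 shift=7
byte[1]=0x0C cont=0 payload=0x0C: varint #1 complete (value=1628); reset -> completed=1 acc=0 shift=0
byte[2]=0xD5 cont=1 payload=0x55: acc |= 85<<0 -> completed=1 acc=85 shift=7
byte[3]=0xBB cont=1 payload=0x3B: acc |= 59<<7 -> completed=1 acc=7637 shift=14
byte[4]=0x02 cont=0 payload=0x02: varint #2 complete (value=40405); reset -> completed=2 acc=0 shift=0
byte[5]=0x54 cont=0 payload=0x54: varint #3 complete (value=84); reset -> completed=3 acc=0 shift=0
byte[6]=0x96 cont=1 payload=0x16: acc |= 22<<0 -> completed=3 acc=22 shift=7
byte[7]=0xFE cont=1 payload=0x7E: acc |= 126<<7 -> completed=3 acc=16150 shift=14
byte[8]=0x2E cont=0 payload=0x2E: varint #4 complete (value=769814); reset -> completed=4 acc=0 shift=0
byte[9]=0xFD cont=1 payload=0x7D: acc |= 125<<0 -> completed=4 acc=125 shift=7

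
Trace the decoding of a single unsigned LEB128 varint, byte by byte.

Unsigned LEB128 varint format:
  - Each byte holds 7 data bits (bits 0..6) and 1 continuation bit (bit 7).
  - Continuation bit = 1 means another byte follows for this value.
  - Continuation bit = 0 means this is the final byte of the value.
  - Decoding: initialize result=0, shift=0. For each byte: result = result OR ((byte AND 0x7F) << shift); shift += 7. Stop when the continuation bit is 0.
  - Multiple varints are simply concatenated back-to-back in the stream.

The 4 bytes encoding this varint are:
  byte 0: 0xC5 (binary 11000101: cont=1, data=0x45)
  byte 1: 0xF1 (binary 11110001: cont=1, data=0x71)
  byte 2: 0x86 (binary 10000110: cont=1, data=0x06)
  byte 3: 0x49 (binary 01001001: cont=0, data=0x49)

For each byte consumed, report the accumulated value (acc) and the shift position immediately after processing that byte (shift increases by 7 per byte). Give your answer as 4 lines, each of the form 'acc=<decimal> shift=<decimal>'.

Answer: acc=69 shift=7
acc=14533 shift=14
acc=112837 shift=21
acc=153204933 shift=28

Derivation:
byte 0=0xC5: payload=0x45=69, contrib = 69<<0 = 69; acc -> 69, shift -> 7
byte 1=0xF1: payload=0x71=113, contrib = 113<<7 = 14464; acc -> 14533, shift -> 14
byte 2=0x86: payload=0x06=6, contrib = 6<<14 = 98304; acc -> 112837, shift -> 21
byte 3=0x49: payload=0x49=73, contrib = 73<<21 = 153092096; acc -> 153204933, shift -> 28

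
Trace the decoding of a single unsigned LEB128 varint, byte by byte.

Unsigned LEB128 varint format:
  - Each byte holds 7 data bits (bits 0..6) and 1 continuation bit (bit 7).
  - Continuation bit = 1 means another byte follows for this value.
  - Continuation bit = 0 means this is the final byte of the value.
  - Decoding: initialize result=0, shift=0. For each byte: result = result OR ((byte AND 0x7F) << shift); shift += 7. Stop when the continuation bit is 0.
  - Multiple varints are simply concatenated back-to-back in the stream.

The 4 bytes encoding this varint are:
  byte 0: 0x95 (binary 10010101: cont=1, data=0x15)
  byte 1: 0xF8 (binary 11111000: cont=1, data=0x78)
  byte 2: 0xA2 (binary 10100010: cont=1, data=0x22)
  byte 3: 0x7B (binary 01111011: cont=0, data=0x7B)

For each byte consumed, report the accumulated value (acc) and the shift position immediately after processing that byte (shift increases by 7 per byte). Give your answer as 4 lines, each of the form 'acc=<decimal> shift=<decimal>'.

Answer: acc=21 shift=7
acc=15381 shift=14
acc=572437 shift=21
acc=258522133 shift=28

Derivation:
byte 0=0x95: payload=0x15=21, contrib = 21<<0 = 21; acc -> 21, shift -> 7
byte 1=0xF8: payload=0x78=120, contrib = 120<<7 = 15360; acc -> 15381, shift -> 14
byte 2=0xA2: payload=0x22=34, contrib = 34<<14 = 557056; acc -> 572437, shift -> 21
byte 3=0x7B: payload=0x7B=123, contrib = 123<<21 = 257949696; acc -> 258522133, shift -> 28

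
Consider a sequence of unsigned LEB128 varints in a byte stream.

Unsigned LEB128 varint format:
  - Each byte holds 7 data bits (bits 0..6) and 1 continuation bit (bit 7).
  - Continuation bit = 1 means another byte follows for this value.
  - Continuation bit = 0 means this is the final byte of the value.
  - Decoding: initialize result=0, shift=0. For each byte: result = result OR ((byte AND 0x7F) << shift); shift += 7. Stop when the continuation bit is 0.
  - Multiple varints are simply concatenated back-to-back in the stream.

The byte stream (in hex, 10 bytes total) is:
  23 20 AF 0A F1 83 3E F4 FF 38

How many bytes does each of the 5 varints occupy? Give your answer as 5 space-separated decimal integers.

  byte[0]=0x23 cont=0 payload=0x23=35: acc |= 35<<0 -> acc=35 shift=7 [end]
Varint 1: bytes[0:1] = 23 -> value 35 (1 byte(s))
  byte[1]=0x20 cont=0 payload=0x20=32: acc |= 32<<0 -> acc=32 shift=7 [end]
Varint 2: bytes[1:2] = 20 -> value 32 (1 byte(s))
  byte[2]=0xAF cont=1 payload=0x2F=47: acc |= 47<<0 -> acc=47 shift=7
  byte[3]=0x0A cont=0 payload=0x0A=10: acc |= 10<<7 -> acc=1327 shift=14 [end]
Varint 3: bytes[2:4] = AF 0A -> value 1327 (2 byte(s))
  byte[4]=0xF1 cont=1 payload=0x71=113: acc |= 113<<0 -> acc=113 shift=7
  byte[5]=0x83 cont=1 payload=0x03=3: acc |= 3<<7 -> acc=497 shift=14
  byte[6]=0x3E cont=0 payload=0x3E=62: acc |= 62<<14 -> acc=1016305 shift=21 [end]
Varint 4: bytes[4:7] = F1 83 3E -> value 1016305 (3 byte(s))
  byte[7]=0xF4 cont=1 payload=0x74=116: acc |= 116<<0 -> acc=116 shift=7
  byte[8]=0xFF cont=1 payload=0x7F=127: acc |= 127<<7 -> acc=16372 shift=14
  byte[9]=0x38 cont=0 payload=0x38=56: acc |= 56<<14 -> acc=933876 shift=21 [end]
Varint 5: bytes[7:10] = F4 FF 38 -> value 933876 (3 byte(s))

Answer: 1 1 2 3 3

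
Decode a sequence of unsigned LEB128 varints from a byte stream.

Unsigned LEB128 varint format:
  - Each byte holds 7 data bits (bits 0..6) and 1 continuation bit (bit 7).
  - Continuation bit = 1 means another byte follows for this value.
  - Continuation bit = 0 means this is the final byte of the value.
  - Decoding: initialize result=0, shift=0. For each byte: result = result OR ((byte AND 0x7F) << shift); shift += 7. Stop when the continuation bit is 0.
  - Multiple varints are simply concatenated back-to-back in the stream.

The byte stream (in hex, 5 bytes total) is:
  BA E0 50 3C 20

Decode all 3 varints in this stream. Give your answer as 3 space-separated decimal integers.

  byte[0]=0xBA cont=1 payload=0x3A=58: acc |= 58<<0 -> acc=58 shift=7
  byte[1]=0xE0 cont=1 payload=0x60=96: acc |= 96<<7 -> acc=12346 shift=14
  byte[2]=0x50 cont=0 payload=0x50=80: acc |= 80<<14 -> acc=1323066 shift=21 [end]
Varint 1: bytes[0:3] = BA E0 50 -> value 1323066 (3 byte(s))
  byte[3]=0x3C cont=0 payload=0x3C=60: acc |= 60<<0 -> acc=60 shift=7 [end]
Varint 2: bytes[3:4] = 3C -> value 60 (1 byte(s))
  byte[4]=0x20 cont=0 payload=0x20=32: acc |= 32<<0 -> acc=32 shift=7 [end]
Varint 3: bytes[4:5] = 20 -> value 32 (1 byte(s))

Answer: 1323066 60 32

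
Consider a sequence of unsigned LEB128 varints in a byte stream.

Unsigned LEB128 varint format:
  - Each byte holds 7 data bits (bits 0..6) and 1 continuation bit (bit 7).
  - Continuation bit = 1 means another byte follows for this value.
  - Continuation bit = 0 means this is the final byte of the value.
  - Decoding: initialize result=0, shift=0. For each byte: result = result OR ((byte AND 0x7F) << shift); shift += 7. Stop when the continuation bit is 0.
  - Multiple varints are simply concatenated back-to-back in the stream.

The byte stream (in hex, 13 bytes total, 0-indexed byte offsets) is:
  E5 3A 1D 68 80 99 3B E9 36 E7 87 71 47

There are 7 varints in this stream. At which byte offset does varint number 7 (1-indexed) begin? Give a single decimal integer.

  byte[0]=0xE5 cont=1 payload=0x65=101: acc |= 101<<0 -> acc=101 shift=7
  byte[1]=0x3A cont=0 payload=0x3A=58: acc |= 58<<7 -> acc=7525 shift=14 [end]
Varint 1: bytes[0:2] = E5 3A -> value 7525 (2 byte(s))
  byte[2]=0x1D cont=0 payload=0x1D=29: acc |= 29<<0 -> acc=29 shift=7 [end]
Varint 2: bytes[2:3] = 1D -> value 29 (1 byte(s))
  byte[3]=0x68 cont=0 payload=0x68=104: acc |= 104<<0 -> acc=104 shift=7 [end]
Varint 3: bytes[3:4] = 68 -> value 104 (1 byte(s))
  byte[4]=0x80 cont=1 payload=0x00=0: acc |= 0<<0 -> acc=0 shift=7
  byte[5]=0x99 cont=1 payload=0x19=25: acc |= 25<<7 -> acc=3200 shift=14
  byte[6]=0x3B cont=0 payload=0x3B=59: acc |= 59<<14 -> acc=969856 shift=21 [end]
Varint 4: bytes[4:7] = 80 99 3B -> value 969856 (3 byte(s))
  byte[7]=0xE9 cont=1 payload=0x69=105: acc |= 105<<0 -> acc=105 shift=7
  byte[8]=0x36 cont=0 payload=0x36=54: acc |= 54<<7 -> acc=7017 shift=14 [end]
Varint 5: bytes[7:9] = E9 36 -> value 7017 (2 byte(s))
  byte[9]=0xE7 cont=1 payload=0x67=103: acc |= 103<<0 -> acc=103 shift=7
  byte[10]=0x87 cont=1 payload=0x07=7: acc |= 7<<7 -> acc=999 shift=14
  byte[11]=0x71 cont=0 payload=0x71=113: acc |= 113<<14 -> acc=1852391 shift=21 [end]
Varint 6: bytes[9:12] = E7 87 71 -> value 1852391 (3 byte(s))
  byte[12]=0x47 cont=0 payload=0x47=71: acc |= 71<<0 -> acc=71 shift=7 [end]
Varint 7: bytes[12:13] = 47 -> value 71 (1 byte(s))

Answer: 12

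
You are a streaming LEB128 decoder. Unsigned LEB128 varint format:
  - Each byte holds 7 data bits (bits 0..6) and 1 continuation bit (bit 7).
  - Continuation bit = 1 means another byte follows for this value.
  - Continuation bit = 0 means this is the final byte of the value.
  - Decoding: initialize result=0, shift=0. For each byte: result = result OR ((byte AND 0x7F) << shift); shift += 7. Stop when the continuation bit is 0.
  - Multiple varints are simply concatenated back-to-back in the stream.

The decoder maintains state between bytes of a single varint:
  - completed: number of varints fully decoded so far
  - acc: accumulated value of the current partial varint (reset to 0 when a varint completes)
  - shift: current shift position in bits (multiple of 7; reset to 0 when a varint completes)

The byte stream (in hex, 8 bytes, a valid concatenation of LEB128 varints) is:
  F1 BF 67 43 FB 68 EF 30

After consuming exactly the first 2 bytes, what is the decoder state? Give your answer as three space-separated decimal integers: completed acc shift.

Answer: 0 8177 14

Derivation:
byte[0]=0xF1 cont=1 payload=0x71: acc |= 113<<0 -> completed=0 acc=113 shift=7
byte[1]=0xBF cont=1 payload=0x3F: acc |= 63<<7 -> completed=0 acc=8177 shift=14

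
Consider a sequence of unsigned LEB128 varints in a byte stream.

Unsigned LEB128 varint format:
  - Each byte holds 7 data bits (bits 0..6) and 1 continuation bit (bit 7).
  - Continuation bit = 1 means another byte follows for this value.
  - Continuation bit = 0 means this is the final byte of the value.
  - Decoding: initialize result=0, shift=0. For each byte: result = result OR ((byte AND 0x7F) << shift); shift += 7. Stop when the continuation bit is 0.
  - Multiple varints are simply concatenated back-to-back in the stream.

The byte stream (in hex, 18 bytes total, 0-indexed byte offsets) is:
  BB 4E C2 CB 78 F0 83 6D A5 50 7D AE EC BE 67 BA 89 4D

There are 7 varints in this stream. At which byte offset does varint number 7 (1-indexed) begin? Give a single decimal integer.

  byte[0]=0xBB cont=1 payload=0x3B=59: acc |= 59<<0 -> acc=59 shift=7
  byte[1]=0x4E cont=0 payload=0x4E=78: acc |= 78<<7 -> acc=10043 shift=14 [end]
Varint 1: bytes[0:2] = BB 4E -> value 10043 (2 byte(s))
  byte[2]=0xC2 cont=1 payload=0x42=66: acc |= 66<<0 -> acc=66 shift=7
  byte[3]=0xCB cont=1 payload=0x4B=75: acc |= 75<<7 -> acc=9666 shift=14
  byte[4]=0x78 cont=0 payload=0x78=120: acc |= 120<<14 -> acc=1975746 shift=21 [end]
Varint 2: bytes[2:5] = C2 CB 78 -> value 1975746 (3 byte(s))
  byte[5]=0xF0 cont=1 payload=0x70=112: acc |= 112<<0 -> acc=112 shift=7
  byte[6]=0x83 cont=1 payload=0x03=3: acc |= 3<<7 -> acc=496 shift=14
  byte[7]=0x6D cont=0 payload=0x6D=109: acc |= 109<<14 -> acc=1786352 shift=21 [end]
Varint 3: bytes[5:8] = F0 83 6D -> value 1786352 (3 byte(s))
  byte[8]=0xA5 cont=1 payload=0x25=37: acc |= 37<<0 -> acc=37 shift=7
  byte[9]=0x50 cont=0 payload=0x50=80: acc |= 80<<7 -> acc=10277 shift=14 [end]
Varint 4: bytes[8:10] = A5 50 -> value 10277 (2 byte(s))
  byte[10]=0x7D cont=0 payload=0x7D=125: acc |= 125<<0 -> acc=125 shift=7 [end]
Varint 5: bytes[10:11] = 7D -> value 125 (1 byte(s))
  byte[11]=0xAE cont=1 payload=0x2E=46: acc |= 46<<0 -> acc=46 shift=7
  byte[12]=0xEC cont=1 payload=0x6C=108: acc |= 108<<7 -> acc=13870 shift=14
  byte[13]=0xBE cont=1 payload=0x3E=62: acc |= 62<<14 -> acc=1029678 shift=21
  byte[14]=0x67 cont=0 payload=0x67=103: acc |= 103<<21 -> acc=217036334 shift=28 [end]
Varint 6: bytes[11:15] = AE EC BE 67 -> value 217036334 (4 byte(s))
  byte[15]=0xBA cont=1 payload=0x3A=58: acc |= 58<<0 -> acc=58 shift=7
  byte[16]=0x89 cont=1 payload=0x09=9: acc |= 9<<7 -> acc=1210 shift=14
  byte[17]=0x4D cont=0 payload=0x4D=77: acc |= 77<<14 -> acc=1262778 shift=21 [end]
Varint 7: bytes[15:18] = BA 89 4D -> value 1262778 (3 byte(s))

Answer: 15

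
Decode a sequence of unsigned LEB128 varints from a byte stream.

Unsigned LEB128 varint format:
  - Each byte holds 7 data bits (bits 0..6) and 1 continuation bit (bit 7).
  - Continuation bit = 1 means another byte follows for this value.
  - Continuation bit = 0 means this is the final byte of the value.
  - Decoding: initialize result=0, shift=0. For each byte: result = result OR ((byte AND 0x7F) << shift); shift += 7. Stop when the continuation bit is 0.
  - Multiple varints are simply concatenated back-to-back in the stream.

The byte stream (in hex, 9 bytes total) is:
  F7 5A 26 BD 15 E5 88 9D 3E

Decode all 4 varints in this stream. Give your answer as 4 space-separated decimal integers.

Answer: 11639 38 2749 130499685

Derivation:
  byte[0]=0xF7 cont=1 payload=0x77=119: acc |= 119<<0 -> acc=119 shift=7
  byte[1]=0x5A cont=0 payload=0x5A=90: acc |= 90<<7 -> acc=11639 shift=14 [end]
Varint 1: bytes[0:2] = F7 5A -> value 11639 (2 byte(s))
  byte[2]=0x26 cont=0 payload=0x26=38: acc |= 38<<0 -> acc=38 shift=7 [end]
Varint 2: bytes[2:3] = 26 -> value 38 (1 byte(s))
  byte[3]=0xBD cont=1 payload=0x3D=61: acc |= 61<<0 -> acc=61 shift=7
  byte[4]=0x15 cont=0 payload=0x15=21: acc |= 21<<7 -> acc=2749 shift=14 [end]
Varint 3: bytes[3:5] = BD 15 -> value 2749 (2 byte(s))
  byte[5]=0xE5 cont=1 payload=0x65=101: acc |= 101<<0 -> acc=101 shift=7
  byte[6]=0x88 cont=1 payload=0x08=8: acc |= 8<<7 -> acc=1125 shift=14
  byte[7]=0x9D cont=1 payload=0x1D=29: acc |= 29<<14 -> acc=476261 shift=21
  byte[8]=0x3E cont=0 payload=0x3E=62: acc |= 62<<21 -> acc=130499685 shift=28 [end]
Varint 4: bytes[5:9] = E5 88 9D 3E -> value 130499685 (4 byte(s))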